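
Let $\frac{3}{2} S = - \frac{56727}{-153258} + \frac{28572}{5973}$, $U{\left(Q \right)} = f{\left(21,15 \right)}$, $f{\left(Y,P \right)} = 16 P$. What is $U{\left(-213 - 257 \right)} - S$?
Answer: $\frac{36092210477}{152568339} \approx 236.56$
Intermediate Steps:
$U{\left(Q \right)} = 240$ ($U{\left(Q \right)} = 16 \cdot 15 = 240$)
$S = \frac{524190883}{152568339}$ ($S = \frac{2 \left(- \frac{56727}{-153258} + \frac{28572}{5973}\right)}{3} = \frac{2 \left(\left(-56727\right) \left(- \frac{1}{153258}\right) + 28572 \cdot \frac{1}{5973}\right)}{3} = \frac{2 \left(\frac{18909}{51086} + \frac{9524}{1991}\right)}{3} = \frac{2}{3} \cdot \frac{524190883}{101712226} = \frac{524190883}{152568339} \approx 3.4358$)
$U{\left(-213 - 257 \right)} - S = 240 - \frac{524190883}{152568339} = \frac{36092210477}{152568339}$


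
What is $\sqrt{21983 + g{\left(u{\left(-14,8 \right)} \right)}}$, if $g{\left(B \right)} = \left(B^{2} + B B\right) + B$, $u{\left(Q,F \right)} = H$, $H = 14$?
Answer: $\sqrt{22389} \approx 149.63$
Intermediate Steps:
$u{\left(Q,F \right)} = 14$
$g{\left(B \right)} = B + 2 B^{2}$ ($g{\left(B \right)} = \left(B^{2} + B^{2}\right) + B = 2 B^{2} + B = B + 2 B^{2}$)
$\sqrt{21983 + g{\left(u{\left(-14,8 \right)} \right)}} = \sqrt{21983 + 14 \left(1 + 2 \cdot 14\right)} = \sqrt{21983 + 14 \left(1 + 28\right)} = \sqrt{21983 + 14 \cdot 29} = \sqrt{21983 + 406} = \sqrt{22389}$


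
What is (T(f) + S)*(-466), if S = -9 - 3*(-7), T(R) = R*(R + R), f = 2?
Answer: -9320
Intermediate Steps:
T(R) = 2*R**2 (T(R) = R*(2*R) = 2*R**2)
S = 12 (S = -9 + 21 = 12)
(T(f) + S)*(-466) = (2*2**2 + 12)*(-466) = (2*4 + 12)*(-466) = (8 + 12)*(-466) = 20*(-466) = -9320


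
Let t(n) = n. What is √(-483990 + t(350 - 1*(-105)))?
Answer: I*√483535 ≈ 695.37*I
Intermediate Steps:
√(-483990 + t(350 - 1*(-105))) = √(-483990 + (350 - 1*(-105))) = √(-483990 + (350 + 105)) = √(-483990 + 455) = √(-483535) = I*√483535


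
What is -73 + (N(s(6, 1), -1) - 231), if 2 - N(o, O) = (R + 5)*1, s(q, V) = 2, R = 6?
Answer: -313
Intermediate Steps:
N(o, O) = -9 (N(o, O) = 2 - (6 + 5) = 2 - 11 = -9)
-73 + (N(s(6, 1), -1) - 231) = -73 + (-9 - 231) = -73 - 240 = -313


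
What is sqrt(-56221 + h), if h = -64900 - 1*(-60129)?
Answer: 8*I*sqrt(953) ≈ 246.97*I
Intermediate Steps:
h = -4771 (h = -64900 + 60129 = -4771)
sqrt(-56221 + h) = sqrt(-56221 - 4771) = sqrt(-60992) = 8*I*sqrt(953)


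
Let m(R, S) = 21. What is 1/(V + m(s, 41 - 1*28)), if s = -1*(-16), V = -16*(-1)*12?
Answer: 1/213 ≈ 0.0046948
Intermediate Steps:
V = 192 (V = 16*12 = 192)
s = 16
1/(V + m(s, 41 - 1*28)) = 1/(192 + 21) = 1/213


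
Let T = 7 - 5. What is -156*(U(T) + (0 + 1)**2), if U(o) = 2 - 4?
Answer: 156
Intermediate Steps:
T = 2
U(o) = -2
-156*(U(T) + (0 + 1)**2) = -156*(-2 + (0 + 1)**2) = -156*(-2 + 1**2) = -156*(-2 + 1) = -156*(-1) = 156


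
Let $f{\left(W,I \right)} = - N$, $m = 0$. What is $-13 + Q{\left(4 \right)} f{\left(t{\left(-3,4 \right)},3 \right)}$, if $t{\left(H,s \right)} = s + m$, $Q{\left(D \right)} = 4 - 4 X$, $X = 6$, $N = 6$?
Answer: $107$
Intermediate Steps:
$Q{\left(D \right)} = -20$ ($Q{\left(D \right)} = 4 - 24 = -20$)
$t{\left(H,s \right)} = s$ ($t{\left(H,s \right)} = s + 0 = s$)
$f{\left(W,I \right)} = -6$ ($f{\left(W,I \right)} = \left(-1\right) 6 = -6$)
$-13 + Q{\left(4 \right)} f{\left(t{\left(-3,4 \right)},3 \right)} = -13 - -120 = -13 + 120 = 107$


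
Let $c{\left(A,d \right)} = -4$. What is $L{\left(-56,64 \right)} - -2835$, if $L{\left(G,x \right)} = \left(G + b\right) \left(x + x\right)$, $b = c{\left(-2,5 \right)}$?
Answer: $-4845$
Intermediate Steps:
$b = -4$
$L{\left(G,x \right)} = 2 x \left(-4 + G\right)$ ($L{\left(G,x \right)} = \left(G - 4\right) \left(x + x\right) = \left(-4 + G\right) 2 x = 2 x \left(-4 + G\right)$)
$L{\left(-56,64 \right)} - -2835 = 2 \cdot 64 \left(-4 - 56\right) - -2835 = 2 \cdot 64 \left(-60\right) + 2835 = -7680 + 2835 = -4845$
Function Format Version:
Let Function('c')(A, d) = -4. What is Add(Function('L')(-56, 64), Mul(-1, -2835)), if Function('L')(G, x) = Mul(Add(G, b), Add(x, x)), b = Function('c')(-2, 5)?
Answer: -4845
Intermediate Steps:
b = -4
Function('L')(G, x) = Mul(2, x, Add(-4, G)) (Function('L')(G, x) = Mul(Add(G, -4), Add(x, x)) = Mul(Add(-4, G), Mul(2, x)) = Mul(2, x, Add(-4, G)))
Add(Function('L')(-56, 64), Mul(-1, -2835)) = Add(Mul(2, 64, Add(-4, -56)), Mul(-1, -2835)) = Add(Mul(2, 64, -60), 2835) = Add(-7680, 2835) = -4845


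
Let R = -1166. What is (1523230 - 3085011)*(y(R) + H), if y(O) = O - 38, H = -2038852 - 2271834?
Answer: 6734227876090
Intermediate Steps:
H = -4310686
y(O) = -38 + O
(1523230 - 3085011)*(y(R) + H) = (1523230 - 3085011)*((-38 - 1166) - 4310686) = -1561781*(-1204 - 4310686) = -1561781*(-4311890) = 6734227876090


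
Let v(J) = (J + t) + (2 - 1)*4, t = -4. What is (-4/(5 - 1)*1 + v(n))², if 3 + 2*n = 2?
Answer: 9/4 ≈ 2.2500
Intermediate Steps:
n = -½ (n = -3/2 + (½)*2 = -3/2 + 1 = -½ ≈ -0.50000)
v(J) = J (v(J) = (J - 4) + (2 - 1)*4 = (-4 + J) + 1*4 = (-4 + J) + 4 = J)
(-4/(5 - 1)*1 + v(n))² = (-4/(5 - 1)*1 - ½)² = (-4/4*1 - ½)² = (-4*¼*1 - ½)² = (-1*1 - ½)² = (-1 - ½)² = (-3/2)² = 9/4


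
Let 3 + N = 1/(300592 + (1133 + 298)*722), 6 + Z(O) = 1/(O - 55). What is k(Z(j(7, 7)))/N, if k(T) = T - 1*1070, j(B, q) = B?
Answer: 34444046663/96031704 ≈ 358.67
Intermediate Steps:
Z(O) = -6 + 1/(-55 + O) (Z(O) = -6 + 1/(O - 55) = -6 + 1/(-55 + O))
N = -4001321/1333774 (N = -3 + 1/(300592 + (1133 + 298)*722) = -3 + 1/(300592 + 1431*722) = -3 + 1/(300592 + 1033182) = -3 + 1/1333774 = -4001321/1333774 ≈ -3.0000)
k(T) = -1070 + T (k(T) = T - 1070 = -1070 + T)
k(Z(j(7, 7)))/N = (-1070 + (331 - 6*7)/(-55 + 7))/(-4001321/1333774) = (-1070 + (331 - 42)/(-48))*(-1333774/4001321) = (-1070 - 1/48*289)*(-1333774/4001321) = (-1070 - 289/48)*(-1333774/4001321) = -51649/48*(-1333774/4001321) = 34444046663/96031704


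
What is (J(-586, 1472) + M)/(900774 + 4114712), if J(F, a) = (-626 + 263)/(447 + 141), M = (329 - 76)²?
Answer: 12545643/983035256 ≈ 0.012762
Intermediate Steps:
M = 64009 (M = 253² = 64009)
J(F, a) = -121/196 (J(F, a) = -363/588 = -363*1/588 = -121/196)
(J(-586, 1472) + M)/(900774 + 4114712) = (-121/196 + 64009)/(900774 + 4114712) = (12545643/196)/5015486 = (12545643/196)*(1/5015486) = 12545643/983035256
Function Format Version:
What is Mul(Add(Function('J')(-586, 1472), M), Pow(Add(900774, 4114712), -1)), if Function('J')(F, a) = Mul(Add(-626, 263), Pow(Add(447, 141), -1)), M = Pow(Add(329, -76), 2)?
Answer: Rational(12545643, 983035256) ≈ 0.012762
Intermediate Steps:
M = 64009 (M = Pow(253, 2) = 64009)
Function('J')(F, a) = Rational(-121, 196) (Function('J')(F, a) = Mul(-363, Pow(588, -1)) = Mul(-363, Rational(1, 588)) = Rational(-121, 196))
Mul(Add(Function('J')(-586, 1472), M), Pow(Add(900774, 4114712), -1)) = Mul(Add(Rational(-121, 196), 64009), Pow(Add(900774, 4114712), -1)) = Mul(Rational(12545643, 196), Pow(5015486, -1)) = Mul(Rational(12545643, 196), Rational(1, 5015486)) = Rational(12545643, 983035256)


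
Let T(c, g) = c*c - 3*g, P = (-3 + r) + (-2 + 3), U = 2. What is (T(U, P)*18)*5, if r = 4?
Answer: -180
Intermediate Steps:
P = 2 (P = (-3 + 4) + (-2 + 3) = 1 + 1 = 2)
T(c, g) = c² - 3*g
(T(U, P)*18)*5 = ((2² - 3*2)*18)*5 = ((4 - 6)*18)*5 = -2*18*5 = -36*5 = -180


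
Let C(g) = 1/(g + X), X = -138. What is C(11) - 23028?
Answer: -2924557/127 ≈ -23028.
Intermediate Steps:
C(g) = 1/(-138 + g) (C(g) = 1/(g - 138) = 1/(-138 + g))
C(11) - 23028 = 1/(-138 + 11) - 23028 = 1/(-127) - 23028 = -1/127 - 23028 = -2924557/127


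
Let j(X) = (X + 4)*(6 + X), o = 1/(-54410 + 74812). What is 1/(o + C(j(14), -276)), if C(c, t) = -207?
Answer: -20402/4223213 ≈ -0.0048309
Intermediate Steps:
o = 1/20402 ≈ 4.9015e-5
j(X) = (4 + X)*(6 + X)
1/(o + C(j(14), -276)) = 1/(1/20402 - 207) = 1/(-4223213/20402) = -20402/4223213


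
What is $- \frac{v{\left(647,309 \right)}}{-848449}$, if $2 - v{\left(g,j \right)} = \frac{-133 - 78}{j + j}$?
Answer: $\frac{1447}{524341482} \approx 2.7597 \cdot 10^{-6}$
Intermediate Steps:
$v{\left(g,j \right)} = 2 + \frac{211}{2 j}$ ($v{\left(g,j \right)} = 2 - \frac{-133 - 78}{j + j} = 2 - - \frac{211}{2 j} = 2 + \frac{211}{2 j}$)
$- \frac{v{\left(647,309 \right)}}{-848449} = - \frac{2 + \frac{211}{2 \cdot 309}}{-848449} = - \frac{\left(2 + \frac{211}{2} \cdot \frac{1}{309}\right) \left(-1\right)}{848449} = - \frac{\left(2 + \frac{211}{618}\right) \left(-1\right)}{848449} = - \frac{1447 \left(-1\right)}{618 \cdot 848449} = \left(-1\right) \left(- \frac{1447}{524341482}\right) = \frac{1447}{524341482}$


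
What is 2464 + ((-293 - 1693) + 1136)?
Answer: 1614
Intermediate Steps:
2464 + ((-293 - 1693) + 1136) = 2464 + (-1986 + 1136) = 2464 - 850 = 1614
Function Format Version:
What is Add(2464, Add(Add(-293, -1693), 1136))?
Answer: 1614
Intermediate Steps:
Add(2464, Add(Add(-293, -1693), 1136)) = Add(2464, Add(-1986, 1136)) = Add(2464, -850) = 1614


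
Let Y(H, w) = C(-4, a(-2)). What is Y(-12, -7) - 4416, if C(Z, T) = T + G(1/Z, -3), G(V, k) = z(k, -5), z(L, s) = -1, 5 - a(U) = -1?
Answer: -4411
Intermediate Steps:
a(U) = 6 (a(U) = 5 - 1*(-1) = 5 + 1 = 6)
G(V, k) = -1
C(Z, T) = -1 + T (C(Z, T) = T - 1 = -1 + T)
Y(H, w) = 5 (Y(H, w) = -1 + 6 = 5)
Y(-12, -7) - 4416 = 5 - 4416 = -4411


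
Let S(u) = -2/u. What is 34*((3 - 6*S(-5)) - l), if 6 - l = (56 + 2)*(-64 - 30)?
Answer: -927758/5 ≈ -1.8555e+5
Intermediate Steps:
l = 5458 (l = 6 - (56 + 2)*(-64 - 30) = 6 - 58*(-94) = 6 - 1*(-5452) = 6 + 5452 = 5458)
34*((3 - 6*S(-5)) - l) = 34*((3 - (-12)/(-5)) - 1*5458) = 34*((3 - (-12)*(-1)/5) - 5458) = 34*((3 - 6*⅖) - 5458) = 34*((3 - 12/5) - 5458) = 34*(⅗ - 5458) = 34*(-27287/5) = -927758/5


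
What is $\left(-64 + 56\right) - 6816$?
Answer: $-6824$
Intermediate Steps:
$\left(-64 + 56\right) - 6816 = -8 - 6816 = -6824$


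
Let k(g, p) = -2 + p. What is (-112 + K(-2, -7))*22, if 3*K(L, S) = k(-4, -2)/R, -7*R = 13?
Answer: -95480/39 ≈ -2448.2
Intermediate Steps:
R = -13/7 (R = -⅐*13 = -13/7 ≈ -1.8571)
K(L, S) = 28/39 (K(L, S) = ((-2 - 2)/(-13/7))/3 = (-4*(-7/13))/3 = (⅓)*(28/13) = 28/39)
(-112 + K(-2, -7))*22 = (-112 + 28/39)*22 = -4340/39*22 = -95480/39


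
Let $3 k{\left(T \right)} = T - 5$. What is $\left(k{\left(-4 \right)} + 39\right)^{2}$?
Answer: $1296$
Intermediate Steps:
$k{\left(T \right)} = - \frac{5}{3} + \frac{T}{3}$ ($k{\left(T \right)} = \frac{T - 5}{3} = \frac{-5 + T}{3} = - \frac{5}{3} + \frac{T}{3}$)
$\left(k{\left(-4 \right)} + 39\right)^{2} = \left(\left(- \frac{5}{3} + \frac{1}{3} \left(-4\right)\right) + 39\right)^{2} = \left(\left(- \frac{5}{3} - \frac{4}{3}\right) + 39\right)^{2} = \left(-3 + 39\right)^{2} = 36^{2} = 1296$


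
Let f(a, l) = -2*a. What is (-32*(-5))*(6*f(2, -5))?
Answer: -3840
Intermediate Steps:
(-32*(-5))*(6*f(2, -5)) = (-32*(-5))*(6*(-2*2)) = 160*(6*(-4)) = 160*(-24) = -3840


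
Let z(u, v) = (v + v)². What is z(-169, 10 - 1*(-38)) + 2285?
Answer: 11501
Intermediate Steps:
z(u, v) = 4*v² (z(u, v) = (2*v)² = 4*v²)
z(-169, 10 - 1*(-38)) + 2285 = 4*(10 - 1*(-38))² + 2285 = 4*(10 + 38)² + 2285 = 4*48² + 2285 = 4*2304 + 2285 = 9216 + 2285 = 11501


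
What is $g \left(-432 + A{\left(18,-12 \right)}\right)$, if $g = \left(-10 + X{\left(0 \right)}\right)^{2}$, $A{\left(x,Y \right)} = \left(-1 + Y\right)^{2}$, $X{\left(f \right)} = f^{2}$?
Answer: $-26300$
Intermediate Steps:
$g = 100$ ($g = \left(-10 + 0^{2}\right)^{2} = \left(-10 + 0\right)^{2} = \left(-10\right)^{2} = 100$)
$g \left(-432 + A{\left(18,-12 \right)}\right) = 100 \left(-432 + \left(-1 - 12\right)^{2}\right) = 100 \left(-432 + \left(-13\right)^{2}\right) = 100 \left(-432 + 169\right) = 100 \left(-263\right) = -26300$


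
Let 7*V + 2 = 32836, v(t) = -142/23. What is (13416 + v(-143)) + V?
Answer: 2914164/161 ≈ 18100.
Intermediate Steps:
v(t) = -142/23 (v(t) = -142*1/23 = -142/23)
V = 32834/7 (V = -2/7 + (⅐)*32836 = -2/7 + 32836/7 = 32834/7 ≈ 4690.6)
(13416 + v(-143)) + V = (13416 - 142/23) + 32834/7 = 308426/23 + 32834/7 = 2914164/161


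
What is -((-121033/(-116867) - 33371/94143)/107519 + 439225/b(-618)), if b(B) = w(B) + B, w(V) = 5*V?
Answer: 173193233053589889793/1462122016074663804 ≈ 118.45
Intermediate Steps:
b(B) = 6*B (b(B) = 5*B + B = 6*B)
-((-121033/(-116867) - 33371/94143)/107519 + 439225/b(-618)) = -((-121033/(-116867) - 33371/94143)/107519 + 439225/((6*(-618)))) = -((-121033*(-1/116867) - 33371*1/94143)*(1/107519) + 439225/(-3708)) = -((121033/116867 - 33371/94143)*(1/107519) + 439225*(-1/3708)) = -((7494441062/11002209981)*(1/107519) - 439225/3708) = -(7494441062/1182946614947139 - 439225/3708) = -1*(-173193233053589889793/1462122016074663804) = 173193233053589889793/1462122016074663804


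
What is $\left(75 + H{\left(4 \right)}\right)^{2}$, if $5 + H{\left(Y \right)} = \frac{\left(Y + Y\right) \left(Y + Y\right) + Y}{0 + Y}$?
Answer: $7569$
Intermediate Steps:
$H{\left(Y \right)} = -5 + \frac{Y + 4 Y^{2}}{Y}$ ($H{\left(Y \right)} = -5 + \frac{\left(Y + Y\right) \left(Y + Y\right) + Y}{0 + Y} = -5 + \frac{2 Y 2 Y + Y}{Y} = -5 + \frac{4 Y^{2} + Y}{Y} = -5 + \frac{Y + 4 Y^{2}}{Y}$)
$\left(75 + H{\left(4 \right)}\right)^{2} = \left(75 + \left(-4 + 4 \cdot 4\right)\right)^{2} = \left(75 + \left(-4 + 16\right)\right)^{2} = \left(75 + 12\right)^{2} = 87^{2} = 7569$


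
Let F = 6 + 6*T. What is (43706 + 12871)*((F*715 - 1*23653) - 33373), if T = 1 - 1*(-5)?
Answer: -1527352692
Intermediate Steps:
T = 6 (T = 1 + 5 = 6)
F = 42 (F = 6 + 6*6 = 6 + 36 = 42)
(43706 + 12871)*((F*715 - 1*23653) - 33373) = (43706 + 12871)*((42*715 - 1*23653) - 33373) = 56577*((30030 - 23653) - 33373) = 56577*(6377 - 33373) = 56577*(-26996) = -1527352692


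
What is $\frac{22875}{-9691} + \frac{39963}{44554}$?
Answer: $- \frac{631891317}{431772814} \approx -1.4635$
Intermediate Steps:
$\frac{22875}{-9691} + \frac{39963}{44554} = 22875 \left(- \frac{1}{9691}\right) + 39963 \cdot \frac{1}{44554} = - \frac{22875}{9691} + \frac{39963}{44554} = - \frac{631891317}{431772814}$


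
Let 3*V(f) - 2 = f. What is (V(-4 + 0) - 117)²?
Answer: 124609/9 ≈ 13845.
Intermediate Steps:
V(f) = ⅔ + f/3
(V(-4 + 0) - 117)² = ((⅔ + (-4 + 0)/3) - 117)² = ((⅔ + (⅓)*(-4)) - 117)² = ((⅔ - 4/3) - 117)² = (-⅔ - 117)² = (-353/3)² = 124609/9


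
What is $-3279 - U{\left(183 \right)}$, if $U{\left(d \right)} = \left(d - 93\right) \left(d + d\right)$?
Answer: $-36219$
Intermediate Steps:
$U{\left(d \right)} = 2 d \left(-93 + d\right)$ ($U{\left(d \right)} = \left(-93 + d\right) 2 d = 2 d \left(-93 + d\right)$)
$-3279 - U{\left(183 \right)} = -3279 - 2 \cdot 183 \left(-93 + 183\right) = -3279 - 2 \cdot 183 \cdot 90 = -3279 - 32940 = -36219$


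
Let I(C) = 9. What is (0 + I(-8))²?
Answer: 81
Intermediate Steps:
(0 + I(-8))² = (0 + 9)² = 9² = 81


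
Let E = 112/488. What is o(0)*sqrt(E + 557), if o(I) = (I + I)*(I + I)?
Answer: 0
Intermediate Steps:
E = 14/61 (E = 112*(1/488) = 14/61 ≈ 0.22951)
o(I) = 4*I**2 (o(I) = (2*I)*(2*I) = 4*I**2)
o(0)*sqrt(E + 557) = (4*0**2)*sqrt(14/61 + 557) = (4*0)*sqrt(33991/61) = 0*(sqrt(2073451)/61) = 0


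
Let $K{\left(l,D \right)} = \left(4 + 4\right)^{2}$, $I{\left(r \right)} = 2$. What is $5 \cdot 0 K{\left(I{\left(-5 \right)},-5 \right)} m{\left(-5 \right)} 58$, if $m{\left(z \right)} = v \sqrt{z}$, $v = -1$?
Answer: $0$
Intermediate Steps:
$m{\left(z \right)} = - \sqrt{z}$
$K{\left(l,D \right)} = 64$ ($K{\left(l,D \right)} = 8^{2} = 64$)
$5 \cdot 0 K{\left(I{\left(-5 \right)},-5 \right)} m{\left(-5 \right)} 58 = 5 \cdot 0 \cdot 64 \left(- \sqrt{-5}\right) 58 = 0 \cdot 64 \left(- i \sqrt{5}\right) 58 = 0 \left(- i \sqrt{5}\right) 58 = 0 \cdot 58 = 0$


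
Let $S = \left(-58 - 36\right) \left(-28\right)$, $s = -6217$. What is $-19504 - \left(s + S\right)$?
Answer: $-15919$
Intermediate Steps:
$S = 2632$ ($S = \left(-94\right) \left(-28\right) = 2632$)
$-19504 - \left(s + S\right) = -19504 - \left(-6217 + 2632\right) = -19504 - -3585 = -19504 + 3585 = -15919$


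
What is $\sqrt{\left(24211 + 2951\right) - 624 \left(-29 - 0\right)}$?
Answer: $\sqrt{45258} \approx 212.74$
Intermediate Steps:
$\sqrt{\left(24211 + 2951\right) - 624 \left(-29 - 0\right)} = \sqrt{27162 - 624 \left(-29 + 0\right)} = \sqrt{27162 - -18096} = \sqrt{27162 + 18096} = \sqrt{45258}$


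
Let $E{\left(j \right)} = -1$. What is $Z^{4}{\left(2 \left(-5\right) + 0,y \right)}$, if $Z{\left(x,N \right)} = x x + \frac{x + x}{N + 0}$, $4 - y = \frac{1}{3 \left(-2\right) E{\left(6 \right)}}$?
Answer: $\frac{22585305760000}{279841} \approx 8.0708 \cdot 10^{7}$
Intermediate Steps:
$y = \frac{23}{6}$ ($y = 4 - \frac{1}{3 \left(-2\right) \left(-1\right)} = 4 - \frac{1}{\left(-6\right) \left(-1\right)} = 4 - \frac{1}{6} = \frac{23}{6} \approx 3.8333$)
$Z{\left(x,N \right)} = x^{2} + \frac{2 x}{N}$
$Z^{4}{\left(2 \left(-5\right) + 0,y \right)} = \left(\frac{\left(2 \left(-5\right) + 0\right) \left(2 + \frac{23 \left(2 \left(-5\right) + 0\right)}{6}\right)}{\frac{23}{6}}\right)^{4} = \left(\left(-10 + 0\right) \frac{6}{23} \left(2 + \frac{23 \left(-10 + 0\right)}{6}\right)\right)^{4} = \left(\left(-10\right) \frac{6}{23} \left(2 + \frac{23}{6} \left(-10\right)\right)\right)^{4} = \left(\left(-10\right) \frac{6}{23} \left(2 - \frac{115}{3}\right)\right)^{4} = \left(\left(-10\right) \frac{6}{23} \left(- \frac{109}{3}\right)\right)^{4} = \left(\frac{2180}{23}\right)^{4} = \frac{22585305760000}{279841}$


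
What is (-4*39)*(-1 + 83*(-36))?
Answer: 466284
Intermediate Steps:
(-4*39)*(-1 + 83*(-36)) = -156*(-1 - 2988) = -156*(-2989) = 466284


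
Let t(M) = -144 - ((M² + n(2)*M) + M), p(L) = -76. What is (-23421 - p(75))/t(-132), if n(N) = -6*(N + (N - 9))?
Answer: 23345/13476 ≈ 1.7323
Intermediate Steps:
n(N) = 54 - 12*N (n(N) = -6*(N + (-9 + N)) = -6*(-9 + 2*N) = 54 - 12*N)
t(M) = -144 - M² - 31*M (t(M) = -144 - ((M² + (54 - 12*2)*M) + M) = -144 - ((M² + (54 - 24)*M) + M) = -144 - ((M² + 30*M) + M) = -144 - (M² + 31*M) = -144 + (-M² - 31*M) = -144 - M² - 31*M)
(-23421 - p(75))/t(-132) = (-23421 - 1*(-76))/(-144 - 1*(-132)² - 31*(-132)) = (-23421 + 76)/(-144 - 1*17424 + 4092) = -23345/(-144 - 17424 + 4092) = -23345/(-13476) = -23345*(-1/13476) = 23345/13476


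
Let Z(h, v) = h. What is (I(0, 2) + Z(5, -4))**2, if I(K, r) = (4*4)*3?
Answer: 2809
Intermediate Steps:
I(K, r) = 48 (I(K, r) = 16*3 = 48)
(I(0, 2) + Z(5, -4))**2 = (48 + 5)**2 = 53**2 = 2809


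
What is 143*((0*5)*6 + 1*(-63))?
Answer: -9009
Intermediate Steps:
143*((0*5)*6 + 1*(-63)) = 143*(0*6 - 63) = 143*(0 - 63) = 143*(-63) = -9009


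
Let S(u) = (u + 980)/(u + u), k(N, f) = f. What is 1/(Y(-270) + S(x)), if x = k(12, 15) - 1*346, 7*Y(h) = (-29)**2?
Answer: 4634/552199 ≈ 0.0083919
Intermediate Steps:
Y(h) = 841/7 (Y(h) = (1/7)*(-29)**2 = (1/7)*841 = 841/7)
x = -331 (x = 15 - 1*346 = 15 - 346 = -331)
S(u) = (980 + u)/(2*u) (S(u) = (980 + u)/((2*u)) = (980 + u)*(1/(2*u)) = (980 + u)/(2*u))
1/(Y(-270) + S(x)) = 1/(841/7 + (1/2)*(980 - 331)/(-331)) = 1/(841/7 + (1/2)*(-1/331)*649) = 1/(841/7 - 649/662) = 1/(552199/4634) = 4634/552199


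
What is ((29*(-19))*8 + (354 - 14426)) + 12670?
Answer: -5810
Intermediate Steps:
((29*(-19))*8 + (354 - 14426)) + 12670 = (-551*8 - 14072) + 12670 = (-4408 - 14072) + 12670 = -18480 + 12670 = -5810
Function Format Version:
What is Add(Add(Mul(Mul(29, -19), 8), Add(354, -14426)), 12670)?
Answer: -5810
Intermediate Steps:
Add(Add(Mul(Mul(29, -19), 8), Add(354, -14426)), 12670) = Add(Add(Mul(-551, 8), -14072), 12670) = Add(Add(-4408, -14072), 12670) = Add(-18480, 12670) = -5810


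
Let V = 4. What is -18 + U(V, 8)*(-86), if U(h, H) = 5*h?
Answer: -1738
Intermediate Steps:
-18 + U(V, 8)*(-86) = -18 + (5*4)*(-86) = -18 + 20*(-86) = -18 - 1720 = -1738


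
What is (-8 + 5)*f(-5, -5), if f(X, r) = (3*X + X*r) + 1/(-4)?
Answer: -117/4 ≈ -29.250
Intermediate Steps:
f(X, r) = -¼ + 3*X + X*r (f(X, r) = (3*X + X*r) - ¼ = -¼ + 3*X + X*r)
(-8 + 5)*f(-5, -5) = (-8 + 5)*(-¼ + 3*(-5) - 5*(-5)) = -3*(-¼ - 15 + 25) = -3*39/4 = -117/4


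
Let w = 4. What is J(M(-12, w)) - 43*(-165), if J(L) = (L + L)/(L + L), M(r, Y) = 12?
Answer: 7096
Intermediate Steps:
J(L) = 1 (J(L) = (2*L)/((2*L)) = (2*L)*(1/(2*L)) = 1)
J(M(-12, w)) - 43*(-165) = 1 - 43*(-165) = 1 + 7095 = 7096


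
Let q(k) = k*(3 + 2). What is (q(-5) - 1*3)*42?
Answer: -1176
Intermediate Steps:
q(k) = 5*k (q(k) = k*5 = 5*k)
(q(-5) - 1*3)*42 = (5*(-5) - 1*3)*42 = (-25 - 3)*42 = -28*42 = -1176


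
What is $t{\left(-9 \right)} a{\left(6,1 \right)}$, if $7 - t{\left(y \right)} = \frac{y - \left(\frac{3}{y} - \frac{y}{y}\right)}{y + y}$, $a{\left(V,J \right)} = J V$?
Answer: $\frac{355}{9} \approx 39.444$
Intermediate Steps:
$t{\left(y \right)} = 7 - \frac{1 + y - \frac{3}{y}}{2 y}$ ($t{\left(y \right)} = 7 - \frac{y - \left(\frac{3}{y} - \frac{y}{y}\right)}{y + y} = 7 - \frac{y + \left(1 - \frac{3}{y}\right)}{2 y} = 7 - \left(1 + y - \frac{3}{y}\right) \frac{1}{2 y} = 7 - \frac{1 + y - \frac{3}{y}}{2 y}$)
$t{\left(-9 \right)} a{\left(6,1 \right)} = \frac{3 - -9 + 13 \left(-9\right)^{2}}{2 \cdot 81} \cdot 1 \cdot 6 = \frac{1}{2} \cdot \frac{1}{81} \left(3 + 9 + 13 \cdot 81\right) 6 = \frac{1}{2} \cdot \frac{1}{81} \left(3 + 9 + 1053\right) 6 = \frac{1}{2} \cdot \frac{1}{81} \cdot 1065 \cdot 6 = \frac{355}{54} \cdot 6 = \frac{355}{9}$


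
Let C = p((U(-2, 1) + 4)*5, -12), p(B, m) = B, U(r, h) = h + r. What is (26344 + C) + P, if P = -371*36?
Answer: 13003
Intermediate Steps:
C = 15 (C = ((1 - 2) + 4)*5 = (-1 + 4)*5 = 3*5 = 15)
P = -13356
(26344 + C) + P = (26344 + 15) - 13356 = 26359 - 13356 = 13003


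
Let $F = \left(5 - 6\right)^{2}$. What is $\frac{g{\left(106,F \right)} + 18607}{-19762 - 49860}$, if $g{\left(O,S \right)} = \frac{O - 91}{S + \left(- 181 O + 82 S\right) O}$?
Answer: $- \frac{18839801473}{70493075653} \approx -0.26726$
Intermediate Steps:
$F = 1$ ($F = \left(-1\right)^{2} = 1$)
$g{\left(O,S \right)} = \frac{-91 + O}{S + O \left(- 181 O + 82 S\right)}$
$\frac{g{\left(106,F \right)} + 18607}{-19762 - 49860} = \frac{\frac{-91 + 106}{1 - 181 \cdot 106^{2} + 82 \cdot 106 \cdot 1} + 18607}{-19762 - 49860} = \frac{\frac{1}{1 - 2033716 + 8692} \cdot 15 + 18607}{-69622} = \left(\frac{1}{1 - 2033716 + 8692} \cdot 15 + 18607\right) \left(- \frac{1}{69622}\right) = \left(\frac{1}{-2025023} \cdot 15 + 18607\right) \left(- \frac{1}{69622}\right) = \left(\left(- \frac{1}{2025023}\right) 15 + 18607\right) \left(- \frac{1}{69622}\right) = \left(- \frac{15}{2025023} + 18607\right) \left(- \frac{1}{69622}\right) = \frac{37679602946}{2025023} \left(- \frac{1}{69622}\right) = - \frac{18839801473}{70493075653}$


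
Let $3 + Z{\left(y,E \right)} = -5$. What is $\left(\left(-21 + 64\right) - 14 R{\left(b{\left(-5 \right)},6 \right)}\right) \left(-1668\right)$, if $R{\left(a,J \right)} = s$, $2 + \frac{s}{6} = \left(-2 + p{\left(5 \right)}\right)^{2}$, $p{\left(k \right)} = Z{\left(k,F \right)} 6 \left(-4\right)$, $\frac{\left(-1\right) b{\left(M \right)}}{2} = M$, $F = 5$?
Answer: $5057691252$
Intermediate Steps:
$b{\left(M \right)} = - 2 M$
$Z{\left(y,E \right)} = -8$ ($Z{\left(y,E \right)} = -3 - 5 = -8$)
$p{\left(k \right)} = 192$ ($p{\left(k \right)} = \left(-8\right) 6 \left(-4\right) = \left(-48\right) \left(-4\right) = 192$)
$s = 216588$ ($s = -12 + 6 \left(-2 + 192\right)^{2} = -12 + 6 \cdot 190^{2} = -12 + 6 \cdot 36100 = -12 + 216600 = 216588$)
$R{\left(a,J \right)} = 216588$
$\left(\left(-21 + 64\right) - 14 R{\left(b{\left(-5 \right)},6 \right)}\right) \left(-1668\right) = \left(\left(-21 + 64\right) - 3032232\right) \left(-1668\right) = \left(43 - 3032232\right) \left(-1668\right) = \left(-3032189\right) \left(-1668\right) = 5057691252$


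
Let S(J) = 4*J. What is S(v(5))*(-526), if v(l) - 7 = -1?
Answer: -12624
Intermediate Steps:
v(l) = 6 (v(l) = 7 - 1 = 6)
S(v(5))*(-526) = (4*6)*(-526) = 24*(-526) = -12624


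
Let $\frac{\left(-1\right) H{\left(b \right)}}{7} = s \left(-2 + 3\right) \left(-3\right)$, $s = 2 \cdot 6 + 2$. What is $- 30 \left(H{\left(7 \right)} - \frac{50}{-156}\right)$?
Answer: $- \frac{114785}{13} \approx -8829.6$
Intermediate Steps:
$s = 14$ ($s = 12 + 2 = 14$)
$H{\left(b \right)} = 294$ ($H{\left(b \right)} = - 7 \cdot 14 \left(-2 + 3\right) \left(-3\right) = - 7 \cdot 14 \cdot 1 \left(-3\right) = - 7 \cdot 14 \left(-3\right) = \left(-7\right) \left(-42\right) = 294$)
$- 30 \left(H{\left(7 \right)} - \frac{50}{-156}\right) = - 30 \left(294 - \frac{50}{-156}\right) = - 30 \left(294 - - \frac{25}{78}\right) = - 30 \left(294 + \frac{25}{78}\right) = \left(-30\right) \frac{22957}{78} = - \frac{114785}{13}$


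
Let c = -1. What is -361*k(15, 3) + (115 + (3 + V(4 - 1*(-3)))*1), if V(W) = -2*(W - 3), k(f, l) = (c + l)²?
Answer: -1334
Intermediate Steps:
k(f, l) = (-1 + l)²
V(W) = 6 - 2*W (V(W) = -2*(-3 + W) = 6 - 2*W)
-361*k(15, 3) + (115 + (3 + V(4 - 1*(-3)))*1) = -361*(-1 + 3)² + (115 + (3 + (6 - 2*(4 - 1*(-3))))*1) = -361*2² + (115 + (3 + (6 - 2*(4 + 3)))*1) = -361*4 + (115 + (3 + (6 - 2*7))*1) = -1444 + (115 + (3 + (6 - 14))*1) = -1444 + (115 + (3 - 8)*1) = -1444 + (115 - 5*1) = -1444 + (115 - 5) = -1444 + 110 = -1334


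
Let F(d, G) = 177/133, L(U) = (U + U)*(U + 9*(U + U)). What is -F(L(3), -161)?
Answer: -177/133 ≈ -1.3308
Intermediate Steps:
L(U) = 38*U² (L(U) = (2*U)*(U + 9*(2*U)) = (2*U)*(U + 18*U) = (2*U)*(19*U) = 38*U²)
F(d, G) = 177/133 (F(d, G) = 177*(1/133) = 177/133)
-F(L(3), -161) = -1*177/133 = -177/133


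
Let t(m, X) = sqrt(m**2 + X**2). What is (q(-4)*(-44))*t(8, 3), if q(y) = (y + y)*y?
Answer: -1408*sqrt(73) ≈ -12030.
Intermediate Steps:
q(y) = 2*y**2 (q(y) = (2*y)*y = 2*y**2)
t(m, X) = sqrt(X**2 + m**2)
(q(-4)*(-44))*t(8, 3) = ((2*(-4)**2)*(-44))*sqrt(3**2 + 8**2) = ((2*16)*(-44))*sqrt(9 + 64) = (32*(-44))*sqrt(73) = -1408*sqrt(73)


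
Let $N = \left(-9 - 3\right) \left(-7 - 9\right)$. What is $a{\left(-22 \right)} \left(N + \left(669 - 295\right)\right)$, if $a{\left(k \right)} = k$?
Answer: $-12452$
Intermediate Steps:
$N = 192$ ($N = \left(-12\right) \left(-16\right) = 192$)
$a{\left(-22 \right)} \left(N + \left(669 - 295\right)\right) = - 22 \left(192 + \left(669 - 295\right)\right) = - 22 \left(192 + 374\right) = \left(-22\right) 566 = -12452$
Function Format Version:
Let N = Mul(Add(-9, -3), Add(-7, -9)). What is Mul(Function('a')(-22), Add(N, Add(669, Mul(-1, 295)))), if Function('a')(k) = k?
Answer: -12452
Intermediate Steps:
N = 192 (N = Mul(-12, -16) = 192)
Mul(Function('a')(-22), Add(N, Add(669, Mul(-1, 295)))) = Mul(-22, Add(192, Add(669, Mul(-1, 295)))) = Mul(-22, Add(192, Add(669, -295))) = Mul(-22, Add(192, 374)) = Mul(-22, 566) = -12452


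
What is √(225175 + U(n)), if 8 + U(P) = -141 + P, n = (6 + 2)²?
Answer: 3*√25010 ≈ 474.44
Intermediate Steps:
n = 64 (n = 8² = 64)
U(P) = -149 + P (U(P) = -8 + (-141 + P) = -149 + P)
√(225175 + U(n)) = √(225175 + (-149 + 64)) = √(225175 - 85) = √225090 = 3*√25010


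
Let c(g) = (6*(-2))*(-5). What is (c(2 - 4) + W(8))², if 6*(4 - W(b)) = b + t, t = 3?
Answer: 139129/36 ≈ 3864.7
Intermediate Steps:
W(b) = 7/2 - b/6 (W(b) = 4 - (b + 3)/6 = 4 - (3 + b)/6 = 4 + (-½ - b/6) = 7/2 - b/6)
c(g) = 60 (c(g) = -12*(-5) = 60)
(c(2 - 4) + W(8))² = (60 + (7/2 - ⅙*8))² = (60 + (7/2 - 4/3))² = (60 + 13/6)² = (373/6)² = 139129/36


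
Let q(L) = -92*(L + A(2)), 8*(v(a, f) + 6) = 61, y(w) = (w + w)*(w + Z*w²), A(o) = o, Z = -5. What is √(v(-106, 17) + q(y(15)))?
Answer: √49014682/4 ≈ 1750.3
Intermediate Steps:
y(w) = 2*w*(w - 5*w²) (y(w) = (w + w)*(w - 5*w²) = (2*w)*(w - 5*w²) = 2*w*(w - 5*w²))
v(a, f) = 13/8 (v(a, f) = -6 + (⅛)*61 = -6 + 61/8 = 13/8)
q(L) = -184 - 92*L (q(L) = -92*(L + 2) = -92*(2 + L) = -184 - 92*L)
√(v(-106, 17) + q(y(15))) = √(13/8 + (-184 - 92*15²*(2 - 10*15))) = √(13/8 + (-184 - 20700*(2 - 150))) = √(13/8 + (-184 - 20700*(-148))) = √(13/8 + (-184 - 92*(-33300))) = √(13/8 + (-184 + 3063600)) = √(13/8 + 3063416) = √(24507341/8) = √49014682/4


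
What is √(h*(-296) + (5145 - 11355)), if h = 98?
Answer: I*√35218 ≈ 187.66*I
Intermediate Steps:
√(h*(-296) + (5145 - 11355)) = √(98*(-296) + (5145 - 11355)) = √(-29008 - 6210) = √(-35218) = I*√35218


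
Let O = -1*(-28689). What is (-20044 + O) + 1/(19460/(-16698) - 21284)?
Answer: 1536301610321/177709846 ≈ 8645.0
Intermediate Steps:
O = 28689
(-20044 + O) + 1/(19460/(-16698) - 21284) = (-20044 + 28689) + 1/(19460/(-16698) - 21284) = 8645 + 1/(19460*(-1/16698) - 21284) = 8645 + 1/(-9730/8349 - 21284) = 8645 + 1/(-177709846/8349) = 8645 - 8349/177709846 = 1536301610321/177709846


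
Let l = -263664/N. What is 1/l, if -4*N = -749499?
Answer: -249833/351552 ≈ -0.71066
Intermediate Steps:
N = 749499/4 (N = -1/4*(-749499) = 749499/4 ≈ 1.8737e+5)
l = -351552/249833 (l = -263664/749499/4 = -263664*4/749499 = -351552/249833 ≈ -1.4071)
1/l = 1/(-351552/249833) = -249833/351552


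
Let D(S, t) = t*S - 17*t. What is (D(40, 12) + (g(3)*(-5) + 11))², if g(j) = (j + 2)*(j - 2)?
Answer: 68644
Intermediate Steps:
D(S, t) = -17*t + S*t (D(S, t) = S*t - 17*t = -17*t + S*t)
g(j) = (-2 + j)*(2 + j) (g(j) = (2 + j)*(-2 + j) = (-2 + j)*(2 + j))
(D(40, 12) + (g(3)*(-5) + 11))² = (12*(-17 + 40) + ((-4 + 3²)*(-5) + 11))² = (12*23 + ((-4 + 9)*(-5) + 11))² = (276 + (5*(-5) + 11))² = (276 + (-25 + 11))² = (276 - 14)² = 262² = 68644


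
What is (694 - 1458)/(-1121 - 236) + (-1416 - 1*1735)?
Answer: -4275143/1357 ≈ -3150.4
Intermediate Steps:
(694 - 1458)/(-1121 - 236) + (-1416 - 1*1735) = -764/(-1357) + (-1416 - 1735) = -764*(-1/1357) - 3151 = 764/1357 - 3151 = -4275143/1357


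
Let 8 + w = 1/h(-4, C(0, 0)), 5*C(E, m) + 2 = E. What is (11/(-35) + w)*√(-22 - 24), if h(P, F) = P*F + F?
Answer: -1571*I*√46/210 ≈ -50.738*I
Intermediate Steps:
C(E, m) = -⅖ + E/5
h(P, F) = F + F*P (h(P, F) = F*P + F = F + F*P)
w = -43/6 (w = -8 + 1/((-⅖ + (⅕)*0)*(1 - 4)) = -8 + 1/((-⅖ + 0)*(-3)) = -8 + 1/(-⅖*(-3)) = -8 + 1/(6/5) = -8 + ⅚ = -43/6 ≈ -7.1667)
(11/(-35) + w)*√(-22 - 24) = (11/(-35) - 43/6)*√(-22 - 24) = (11*(-1/35) - 43/6)*√(-46) = (-11/35 - 43/6)*(I*√46) = -1571*I*√46/210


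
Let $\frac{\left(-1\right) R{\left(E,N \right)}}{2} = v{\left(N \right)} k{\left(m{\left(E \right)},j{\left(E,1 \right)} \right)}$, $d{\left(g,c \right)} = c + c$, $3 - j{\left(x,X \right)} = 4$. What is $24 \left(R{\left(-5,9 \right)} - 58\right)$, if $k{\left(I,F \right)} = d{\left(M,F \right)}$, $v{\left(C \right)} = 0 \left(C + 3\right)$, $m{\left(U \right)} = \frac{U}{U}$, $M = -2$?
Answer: $-1392$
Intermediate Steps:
$j{\left(x,X \right)} = -1$ ($j{\left(x,X \right)} = 3 - 4 = -1$)
$m{\left(U \right)} = 1$
$v{\left(C \right)} = 0$ ($v{\left(C \right)} = 0 \left(3 + C\right) = 0$)
$d{\left(g,c \right)} = 2 c$
$k{\left(I,F \right)} = 2 F$
$R{\left(E,N \right)} = 0$ ($R{\left(E,N \right)} = - 2 \cdot 0 \cdot 2 \left(-1\right) = - 2 \cdot 0 \left(-2\right) = \left(-2\right) 0 = 0$)
$24 \left(R{\left(-5,9 \right)} - 58\right) = 24 \left(0 - 58\right) = 24 \left(-58\right) = -1392$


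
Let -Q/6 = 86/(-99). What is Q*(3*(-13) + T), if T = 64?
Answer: 4300/33 ≈ 130.30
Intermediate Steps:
Q = 172/33 (Q = -516/(-99) = -516*(-1)/99 = -6*(-86/99) = 172/33 ≈ 5.2121)
Q*(3*(-13) + T) = 172*(3*(-13) + 64)/33 = 172*(-39 + 64)/33 = (172/33)*25 = 4300/33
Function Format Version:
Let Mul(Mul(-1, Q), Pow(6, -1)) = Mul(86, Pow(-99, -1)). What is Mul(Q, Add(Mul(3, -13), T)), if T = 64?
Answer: Rational(4300, 33) ≈ 130.30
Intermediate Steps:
Q = Rational(172, 33) (Q = Mul(-6, Mul(86, Pow(-99, -1))) = Mul(-6, Mul(86, Rational(-1, 99))) = Mul(-6, Rational(-86, 99)) = Rational(172, 33) ≈ 5.2121)
Mul(Q, Add(Mul(3, -13), T)) = Mul(Rational(172, 33), Add(Mul(3, -13), 64)) = Mul(Rational(172, 33), Add(-39, 64)) = Mul(Rational(172, 33), 25) = Rational(4300, 33)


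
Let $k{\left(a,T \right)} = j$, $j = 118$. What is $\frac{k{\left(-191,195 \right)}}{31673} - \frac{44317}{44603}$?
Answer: $- \frac{107568399}{108670063} \approx -0.98986$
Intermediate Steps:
$k{\left(a,T \right)} = 118$
$\frac{k{\left(-191,195 \right)}}{31673} - \frac{44317}{44603} = \frac{118}{31673} - \frac{44317}{44603} = 118 \cdot \frac{1}{31673} - \frac{3409}{3431} = \frac{118}{31673} - \frac{3409}{3431} = - \frac{107568399}{108670063}$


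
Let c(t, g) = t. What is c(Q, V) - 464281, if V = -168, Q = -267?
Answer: -464548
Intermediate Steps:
c(Q, V) - 464281 = -267 - 464281 = -464548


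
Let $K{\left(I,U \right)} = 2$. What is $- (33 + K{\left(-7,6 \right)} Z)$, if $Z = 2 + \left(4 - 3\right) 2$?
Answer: $-41$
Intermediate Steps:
$Z = 4$ ($Z = 2 + \left(4 - 3\right) 2 = 2 + 1 \cdot 2 = 2 + 2 = 4$)
$- (33 + K{\left(-7,6 \right)} Z) = - (33 + 2 \cdot 4) = - (33 + 8) = \left(-1\right) 41 = -41$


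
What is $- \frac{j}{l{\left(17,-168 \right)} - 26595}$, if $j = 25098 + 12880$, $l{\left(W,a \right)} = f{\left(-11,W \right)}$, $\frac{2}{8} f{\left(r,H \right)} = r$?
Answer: $\frac{2234}{1567} \approx 1.4257$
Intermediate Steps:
$f{\left(r,H \right)} = 4 r$
$l{\left(W,a \right)} = -44$ ($l{\left(W,a \right)} = 4 \left(-11\right) = -44$)
$j = 37978$
$- \frac{j}{l{\left(17,-168 \right)} - 26595} = - \frac{37978}{-44 - 26595} = - \frac{37978}{-26639} = - \frac{37978 \left(-1\right)}{26639} = \left(-1\right) \left(- \frac{2234}{1567}\right) = \frac{2234}{1567}$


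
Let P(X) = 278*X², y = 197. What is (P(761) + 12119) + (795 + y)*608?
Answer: 161610893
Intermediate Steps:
(P(761) + 12119) + (795 + y)*608 = (278*761² + 12119) + (795 + 197)*608 = (278*579121 + 12119) + 992*608 = (160995638 + 12119) + 603136 = 161007757 + 603136 = 161610893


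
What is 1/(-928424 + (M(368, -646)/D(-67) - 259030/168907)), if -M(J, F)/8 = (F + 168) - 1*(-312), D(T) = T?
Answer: -168907/156820919486 ≈ -1.0771e-6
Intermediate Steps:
M(J, F) = -3840 - 8*F (M(J, F) = -8*((F + 168) - 1*(-312)) = -8*((168 + F) + 312) = -8*(480 + F) = -3840 - 8*F)
1/(-928424 + (M(368, -646)/D(-67) - 259030/168907)) = 1/(-928424 + ((-3840 - 8*(-646))/(-67) - 259030/168907)) = 1/(-928424 + ((-3840 + 5168)*(-1/67) - 259030*1/168907)) = 1/(-928424 + (1328*(-1/67) - 259030/168907)) = 1/(-928424 + (-1328/67 - 259030/168907)) = 1/(-928424 - 3606918/168907) = 1/(-156820919486/168907) = -168907/156820919486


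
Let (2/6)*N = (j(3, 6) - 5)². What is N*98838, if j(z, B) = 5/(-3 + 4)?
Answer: 0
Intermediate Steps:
j(z, B) = 5 (j(z, B) = 5/1 = 5*1 = 5)
N = 0 (N = 3*(5 - 5)² = 3*0² = 3*0 = 0)
N*98838 = 0*98838 = 0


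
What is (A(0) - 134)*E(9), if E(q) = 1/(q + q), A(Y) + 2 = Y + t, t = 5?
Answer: -131/18 ≈ -7.2778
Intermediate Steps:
A(Y) = 3 + Y (A(Y) = -2 + (Y + 5) = -2 + (5 + Y) = 3 + Y)
E(q) = 1/(2*q)
(A(0) - 134)*E(9) = ((3 + 0) - 134)*((½)/9) = (3 - 134)*((½)*(⅑)) = -131*1/18 = -131/18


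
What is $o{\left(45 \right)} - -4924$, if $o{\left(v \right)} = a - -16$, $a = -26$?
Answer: $4914$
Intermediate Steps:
$o{\left(v \right)} = -10$ ($o{\left(v \right)} = -26 - -16 = -26 + 16 = -10$)
$o{\left(45 \right)} - -4924 = -10 - -4924 = -10 + 4924 = 4914$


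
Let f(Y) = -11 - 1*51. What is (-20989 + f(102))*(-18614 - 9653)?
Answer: 595048617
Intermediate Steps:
f(Y) = -62 (f(Y) = -11 - 51 = -62)
(-20989 + f(102))*(-18614 - 9653) = (-20989 - 62)*(-18614 - 9653) = -21051*(-28267) = 595048617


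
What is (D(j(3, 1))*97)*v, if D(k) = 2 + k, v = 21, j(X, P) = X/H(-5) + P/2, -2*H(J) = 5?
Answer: 26481/10 ≈ 2648.1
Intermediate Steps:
H(J) = -5/2 (H(J) = -½*5 = -5/2)
j(X, P) = P/2 - 2*X/5 (j(X, P) = X/(-5/2) + P/2 = X*(-⅖) + P*(½) = -2*X/5 + P/2 = P/2 - 2*X/5)
(D(j(3, 1))*97)*v = ((2 + ((½)*1 - ⅖*3))*97)*21 = ((2 + (½ - 6/5))*97)*21 = ((2 - 7/10)*97)*21 = ((13/10)*97)*21 = (1261/10)*21 = 26481/10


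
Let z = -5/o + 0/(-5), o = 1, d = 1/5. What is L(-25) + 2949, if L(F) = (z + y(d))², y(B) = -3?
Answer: 3013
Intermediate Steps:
d = ⅕ ≈ 0.20000
z = -5 (z = -5/1 + 0/(-5) = -5*1 + 0*(-⅕) = -5 + 0 = -5)
L(F) = 64 (L(F) = (-5 - 3)² = (-8)² = 64)
L(-25) + 2949 = 64 + 2949 = 3013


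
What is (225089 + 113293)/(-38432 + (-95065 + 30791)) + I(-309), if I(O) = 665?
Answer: 33980554/51353 ≈ 661.71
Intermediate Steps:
(225089 + 113293)/(-38432 + (-95065 + 30791)) + I(-309) = (225089 + 113293)/(-38432 + (-95065 + 30791)) + 665 = 338382/(-38432 - 64274) + 665 = 338382/(-102706) + 665 = 338382*(-1/102706) + 665 = -169191/51353 + 665 = 33980554/51353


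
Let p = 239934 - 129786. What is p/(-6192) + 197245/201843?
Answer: -583646159/34716996 ≈ -16.812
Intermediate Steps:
p = 110148
p/(-6192) + 197245/201843 = 110148/(-6192) + 197245/201843 = 110148*(-1/6192) + 197245*(1/201843) = -9179/516 + 197245/201843 = -583646159/34716996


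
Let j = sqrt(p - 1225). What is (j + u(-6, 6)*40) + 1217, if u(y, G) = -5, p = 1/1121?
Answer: 1017 + 2*I*sqrt(384846026)/1121 ≈ 1017.0 + 35.0*I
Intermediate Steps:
p = 1/1121 ≈ 0.00089206
j = 2*I*sqrt(384846026)/1121 (j = sqrt(1/1121 - 1225) = sqrt(-1373224/1121) = 2*I*sqrt(384846026)/1121 ≈ 35.0*I)
(j + u(-6, 6)*40) + 1217 = (2*I*sqrt(384846026)/1121 - 5*40) + 1217 = (2*I*sqrt(384846026)/1121 - 200) + 1217 = (-200 + 2*I*sqrt(384846026)/1121) + 1217 = 1017 + 2*I*sqrt(384846026)/1121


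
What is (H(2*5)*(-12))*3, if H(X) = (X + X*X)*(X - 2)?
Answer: -31680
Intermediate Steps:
H(X) = (-2 + X)*(X + X**2) (H(X) = (X + X**2)*(-2 + X) = (-2 + X)*(X + X**2))
(H(2*5)*(-12))*3 = (((2*5)*(-2 + (2*5)**2 - 2*5))*(-12))*3 = ((10*(-2 + 10**2 - 1*10))*(-12))*3 = ((10*(-2 + 100 - 10))*(-12))*3 = ((10*88)*(-12))*3 = (880*(-12))*3 = -10560*3 = -31680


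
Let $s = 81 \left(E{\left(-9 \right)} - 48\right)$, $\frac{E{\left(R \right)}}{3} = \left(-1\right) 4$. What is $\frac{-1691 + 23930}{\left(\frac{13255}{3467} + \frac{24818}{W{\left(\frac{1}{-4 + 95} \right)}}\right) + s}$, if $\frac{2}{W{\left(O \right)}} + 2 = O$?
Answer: $- \frac{7016337783}{9319091758} \approx -0.7529$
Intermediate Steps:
$E{\left(R \right)} = -12$ ($E{\left(R \right)} = 3 \left(\left(-1\right) 4\right) = 3 \left(-4\right) = -12$)
$W{\left(O \right)} = \frac{2}{-2 + O}$
$s = -4860$ ($s = 81 \left(-12 - 48\right) = 81 \left(-60\right) = -4860$)
$\frac{-1691 + 23930}{\left(\frac{13255}{3467} + \frac{24818}{W{\left(\frac{1}{-4 + 95} \right)}}\right) + s} = \frac{-1691 + 23930}{\left(\frac{13255}{3467} + \frac{24818}{2 \frac{1}{-2 + \frac{1}{-4 + 95}}}\right) - 4860} = \frac{22239}{\left(13255 \cdot \frac{1}{3467} + \frac{24818}{2 \frac{1}{-2 + \frac{1}{91}}}\right) - 4860} = \frac{22239}{\left(\frac{13255}{3467} + \frac{24818}{2 \frac{1}{-2 + \frac{1}{91}}}\right) - 4860} = \frac{22239}{\left(\frac{13255}{3467} + \frac{24818}{2 \frac{1}{- \frac{181}{91}}}\right) - 4860} = \frac{22239}{\left(\frac{13255}{3467} + \frac{24818}{2 \left(- \frac{91}{181}\right)}\right) - 4860} = \frac{22239}{\left(\frac{13255}{3467} + \frac{24818}{- \frac{182}{181}}\right) - 4860} = \frac{22239}{\left(\frac{13255}{3467} + 24818 \left(- \frac{181}{182}\right)\right) - 4860} = \frac{22239}{\left(\frac{13255}{3467} - \frac{2246029}{91}\right) - 4860} = \frac{22239}{- \frac{7785776338}{315497} - 4860} = \frac{22239}{- \frac{9319091758}{315497}} = 22239 \left(- \frac{315497}{9319091758}\right) = - \frac{7016337783}{9319091758}$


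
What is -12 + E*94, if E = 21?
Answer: 1962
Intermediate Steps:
-12 + E*94 = -12 + 21*94 = -12 + 1974 = 1962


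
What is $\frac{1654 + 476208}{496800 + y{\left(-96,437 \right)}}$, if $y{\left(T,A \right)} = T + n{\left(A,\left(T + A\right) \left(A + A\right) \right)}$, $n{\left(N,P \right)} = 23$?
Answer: $\frac{6206}{6451} \approx 0.96202$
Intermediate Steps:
$y{\left(T,A \right)} = 23 + T$ ($y{\left(T,A \right)} = T + 23 = 23 + T$)
$\frac{1654 + 476208}{496800 + y{\left(-96,437 \right)}} = \frac{1654 + 476208}{496800 + \left(23 - 96\right)} = \frac{477862}{496800 - 73} = \frac{477862}{496727} = 477862 \cdot \frac{1}{496727} = \frac{6206}{6451}$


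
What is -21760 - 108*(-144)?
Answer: -6208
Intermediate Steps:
-21760 - 108*(-144) = -21760 - 1*(-15552) = -21760 + 15552 = -6208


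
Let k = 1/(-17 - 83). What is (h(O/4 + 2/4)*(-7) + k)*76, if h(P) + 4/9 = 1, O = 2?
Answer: -66671/225 ≈ -296.32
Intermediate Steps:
h(P) = 5/9 (h(P) = -4/9 + 1 = 5/9)
k = -1/100 (k = 1/(-100) = -1/100 ≈ -0.010000)
(h(O/4 + 2/4)*(-7) + k)*76 = ((5/9)*(-7) - 1/100)*76 = (-35/9 - 1/100)*76 = -3509/900*76 = -66671/225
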